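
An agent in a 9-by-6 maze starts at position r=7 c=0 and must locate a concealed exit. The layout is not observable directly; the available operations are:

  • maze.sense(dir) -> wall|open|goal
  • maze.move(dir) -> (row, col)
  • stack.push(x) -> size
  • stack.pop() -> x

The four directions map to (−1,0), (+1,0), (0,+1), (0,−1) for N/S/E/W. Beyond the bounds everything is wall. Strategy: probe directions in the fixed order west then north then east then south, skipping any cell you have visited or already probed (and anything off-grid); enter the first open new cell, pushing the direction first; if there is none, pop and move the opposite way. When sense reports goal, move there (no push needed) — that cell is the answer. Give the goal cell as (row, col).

% maze.sense dir='north'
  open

% stack.push x='north'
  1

% maze.move dir='north'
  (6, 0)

% maze.sense dir='north'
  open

% stack.push x='north'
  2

% maze.move dir='north'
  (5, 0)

% maze.sense dir='north'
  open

% stack.push x='north'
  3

% maze.move dir='north'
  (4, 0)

% maze.sense dir='north'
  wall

% maze.sense dir='east'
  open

% stack.push x='east'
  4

% maze.move dir='east'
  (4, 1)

% maze.sense dir='north'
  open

% stack.push x='north'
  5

% maze.move dir='north'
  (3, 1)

% maze.sense dir='north'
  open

% stack.push x='north'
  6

% maze.move dir='north'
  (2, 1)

% maze.sense dir='west'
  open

% stack.push x='west'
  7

% maze.move dir='west'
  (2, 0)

% maze.sense dir='north'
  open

% stack.push x='north'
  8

% maze.move dir='north'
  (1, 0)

% maze.sense dir='north'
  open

% stack.push x='north'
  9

% maze.move dir='north'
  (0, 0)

% maze.sense dir='east'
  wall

% stack.pop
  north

% maze.move dir='south'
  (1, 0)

% maze.sense dir='east'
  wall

% stack.pop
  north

% maze.move dir='south'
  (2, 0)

% stack.pop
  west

% maze.move dir='east'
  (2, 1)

% maze.sense dir='east'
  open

% stack.push x='east'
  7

% maze.move dir='east'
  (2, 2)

% maze.sense dir='north'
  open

% stack.push x='north'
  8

% maze.move dir='north'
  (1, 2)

% maze.sense dir='north'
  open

% stack.push x='north'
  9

% maze.move dir='north'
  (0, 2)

% maze.sense dir='east'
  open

% stack.push x='east'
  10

% maze.move dir='east'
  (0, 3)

% maze.sense dir='east'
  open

% stack.push x='east'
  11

% maze.move dir='east'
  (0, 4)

% maze.sense dir='east'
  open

% stack.push x='east'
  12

% maze.move dir='east'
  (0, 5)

% maze.sense dir='south'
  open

% stack.push x='south'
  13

% maze.move dir='south'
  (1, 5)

% maze.sense dir='west'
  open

% stack.push x='west'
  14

% maze.move dir='west'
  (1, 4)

% maze.sense dir='west'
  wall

% maze.sense dir='south'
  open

% stack.push x='south'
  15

% maze.move dir='south'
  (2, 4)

% maze.sense dir='west'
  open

% stack.push x='west'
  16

% maze.move dir='west'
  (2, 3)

% maze.sense dir='south'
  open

% stack.push x='south'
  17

% maze.move dir='south'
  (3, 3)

% maze.sense dir='west'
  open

% stack.push x='west'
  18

% maze.move dir='west'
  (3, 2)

% maze.sense dir='south'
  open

% stack.push x='south'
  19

% maze.move dir='south'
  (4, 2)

% maze.sense dir='east'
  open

% stack.push x='east'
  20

% maze.move dir='east'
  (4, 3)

% maze.sense dir='east'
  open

% stack.push x='east'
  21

% maze.move dir='east'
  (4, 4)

% maze.sense dir='north'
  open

% stack.push x='north'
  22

% maze.move dir='north'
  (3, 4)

% maze.sense dir='east'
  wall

% stack.pop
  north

% maze.move dir='south'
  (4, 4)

% maze.sense dir='east'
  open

% stack.push x='east'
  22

% maze.move dir='east'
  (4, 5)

% maze.sense dir='south'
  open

% stack.push x='south'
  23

% maze.move dir='south'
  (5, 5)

% maze.sense dir='west'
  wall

% maze.sense dir='south'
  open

% stack.push x='south'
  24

% maze.move dir='south'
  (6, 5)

% maze.sense dir='west'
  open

% stack.push x='west'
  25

% maze.move dir='west'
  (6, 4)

% maze.sense dir='west'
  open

% stack.push x='west'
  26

% maze.move dir='west'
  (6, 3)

% maze.sense dir='west'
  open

% stack.push x='west'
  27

% maze.move dir='west'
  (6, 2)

% maze.sense dir='west'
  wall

% maze.sense dir='north'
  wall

% maze.sense dir='south'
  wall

% stack.pop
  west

% maze.move dir='east'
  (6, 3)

% maze.sense dir='north'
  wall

% maze.sense dir='south'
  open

% stack.push x='south'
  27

% maze.move dir='south'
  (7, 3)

% maze.sense dir='east'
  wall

% maze.sense dir='south'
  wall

% stack.pop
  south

% maze.move dir='north'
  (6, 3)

% stack.pop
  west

% maze.move dir='east'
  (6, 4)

% stack.pop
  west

% maze.move dir='east'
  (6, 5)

% maze.sense dir='south'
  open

% stack.push x='south'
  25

% maze.move dir='south'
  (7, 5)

% maze.sense dir='south'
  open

% stack.push x='south'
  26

% maze.move dir='south'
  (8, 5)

% maze.sense dir='west'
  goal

% maze.move dir='west'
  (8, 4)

Answer: (8, 4)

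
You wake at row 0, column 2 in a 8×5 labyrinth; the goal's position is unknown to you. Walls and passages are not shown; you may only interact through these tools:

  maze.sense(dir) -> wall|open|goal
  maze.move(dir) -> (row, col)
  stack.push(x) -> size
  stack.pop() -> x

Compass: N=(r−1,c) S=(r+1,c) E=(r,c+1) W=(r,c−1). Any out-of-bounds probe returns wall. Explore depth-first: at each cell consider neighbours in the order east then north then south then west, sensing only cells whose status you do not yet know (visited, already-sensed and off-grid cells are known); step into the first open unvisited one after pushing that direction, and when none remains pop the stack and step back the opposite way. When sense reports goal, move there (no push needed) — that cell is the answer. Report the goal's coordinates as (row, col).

Act: sense[dir→east]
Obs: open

Act: push[x→east]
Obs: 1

Act: move[dir→east]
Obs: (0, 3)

Act: sense[dir→east]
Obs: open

Act: push[x→east]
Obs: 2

Act: move[dir→east]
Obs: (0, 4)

Act: sense[dir→south]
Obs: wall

Act: pop[]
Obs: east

Act: move[dir→west]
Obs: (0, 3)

Act: sense[dir→south]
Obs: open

Act: push[x→south]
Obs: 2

Act: move[dir→south]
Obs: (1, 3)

Act: sense[dir→south]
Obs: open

Act: push[x→south]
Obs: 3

Act: move[dir→south]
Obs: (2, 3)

Act: sense[dir→east]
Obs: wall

Act: sense[dir→south]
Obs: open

Act: push[x→south]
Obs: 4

Act: move[dir→south]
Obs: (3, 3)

Act: sense[dir→east]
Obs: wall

Act: sense[dir→south]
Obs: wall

Act: sense[dir→west]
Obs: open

Act: push[x→west]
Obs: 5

Act: move[dir→west]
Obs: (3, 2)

Act: sense[dir→north]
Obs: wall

Act: sense[dir→south]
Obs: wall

Act: sense[dir→west]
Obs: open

Act: push[x→west]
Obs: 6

Act: move[dir→west]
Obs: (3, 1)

Act: sense[dir→north]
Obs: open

Act: push[x→north]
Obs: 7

Act: move[dir→north]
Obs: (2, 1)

Act: sense[dir→north]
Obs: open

Act: push[x→north]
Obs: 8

Act: move[dir→north]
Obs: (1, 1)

Act: sense[dir→east]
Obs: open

Act: push[x→east]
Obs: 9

Act: move[dir→east]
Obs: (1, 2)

Act: pop[]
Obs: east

Act: move[dir→west]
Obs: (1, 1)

Act: sense[dir→north]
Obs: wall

Act: sense[dir→west]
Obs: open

Act: push[x→west]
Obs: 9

Act: move[dir→west]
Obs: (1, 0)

Act: sense[dir→north]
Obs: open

Act: push[x→north]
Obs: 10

Act: move[dir→north]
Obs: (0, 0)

Act: pop[]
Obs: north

Act: move[dir→south]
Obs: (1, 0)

Act: sense[dir→south]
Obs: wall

Act: pop[]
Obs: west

Act: move[dir→east]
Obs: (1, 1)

Act: pop[]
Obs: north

Act: move[dir→south]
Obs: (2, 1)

Act: pop[]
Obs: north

Act: move[dir→south]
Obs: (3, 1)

Act: sense[dir→south]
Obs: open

Act: push[x→south]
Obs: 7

Act: move[dir→south]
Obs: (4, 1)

Act: sense[dir→south]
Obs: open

Act: push[x→south]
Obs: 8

Act: move[dir→south]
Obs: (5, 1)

Act: sense[dir→east]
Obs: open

Act: push[x→east]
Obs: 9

Act: move[dir→east]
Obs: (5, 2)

Act: sense[dir→east]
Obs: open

Act: push[x→east]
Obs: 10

Act: move[dir→east]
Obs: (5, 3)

Act: sense[dir→east]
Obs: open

Act: push[x→east]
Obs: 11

Act: move[dir→east]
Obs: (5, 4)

Act: sense[dir→north]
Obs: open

Act: push[x→north]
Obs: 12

Act: move[dir→north]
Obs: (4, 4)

Act: pop[]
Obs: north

Act: move[dir→south]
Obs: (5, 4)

Act: sense[dir→south]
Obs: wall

Act: pop[]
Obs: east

Act: move[dir→west]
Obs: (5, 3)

Act: sense[dir→south]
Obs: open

Act: push[x→south]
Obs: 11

Act: move[dir→south]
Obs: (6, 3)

Act: sense[dir→south]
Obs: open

Act: push[x→south]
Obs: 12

Act: move[dir→south]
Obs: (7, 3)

Act: sense[dir→east]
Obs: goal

Act: move[dir→east]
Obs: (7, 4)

Answer: (7, 4)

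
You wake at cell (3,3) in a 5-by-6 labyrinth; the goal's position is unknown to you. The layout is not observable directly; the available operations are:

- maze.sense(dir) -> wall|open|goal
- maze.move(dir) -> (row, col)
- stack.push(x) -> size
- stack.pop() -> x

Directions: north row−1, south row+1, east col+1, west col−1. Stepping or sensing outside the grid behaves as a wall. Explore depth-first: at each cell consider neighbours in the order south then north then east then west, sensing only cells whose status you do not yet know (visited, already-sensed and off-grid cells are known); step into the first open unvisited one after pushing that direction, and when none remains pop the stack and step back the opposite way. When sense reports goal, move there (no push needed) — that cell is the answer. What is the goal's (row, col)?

Then sense using dir='south', → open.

Then push using x='south', which returns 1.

Next I call move using dir='south', and see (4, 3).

I invoke sense using dir='east', which returns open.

Using push using x='east', → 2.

Invoking move using dir='east', → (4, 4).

I call sense using dir='north', giving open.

Using push using x='north', and see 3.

Then move using dir='north', — result: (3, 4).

Then sense using dir='north', → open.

Then push using x='north', giving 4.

I use move using dir='north', which returns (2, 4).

I run sense using dir='north', and observe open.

I call push using x='north', — result: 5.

Now I run move using dir='north', → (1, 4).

I call sense using dir='north', and observe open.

I invoke push using x='north', : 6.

I run move using dir='north', : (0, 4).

I invoke sense using dir='east', which returns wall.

I call sense using dir='west', and observe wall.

I run pop, and observe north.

I call move using dir='south', and get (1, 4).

Now I run sense using dir='east', giving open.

I invoke push using x='east', giving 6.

I invoke move using dir='east', → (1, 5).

Calling sense using dir='south', : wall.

Next I call pop, : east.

I try move using dir='west', which returns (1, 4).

I use sense using dir='west', yielding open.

I call push using x='west', and see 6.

Next I call move using dir='west', giving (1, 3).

I try sense using dir='south', yielding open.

I use push using x='south', — result: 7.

Using move using dir='south', giving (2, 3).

I call sense using dir='west', yielding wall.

I call pop(), and see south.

I invoke move using dir='north', which returns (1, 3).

Now I run sense using dir='west', and get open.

I call push using x='west', and observe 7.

Using move using dir='west', and see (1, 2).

Now I run sense using dir='north', and get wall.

Calling sense using dir='west', yielding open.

I use push using x='west', and get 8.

Invoking move using dir='west', : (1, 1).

I try sense using dir='south', → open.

I invoke push using x='south', which returns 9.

I run move using dir='south', which returns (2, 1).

Next I call sense using dir='south', and see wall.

I call sense using dir='west', giving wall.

I try pop, and get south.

Then move using dir='north', giving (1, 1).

Using sense using dir='north', and see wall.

I use sense using dir='west', yielding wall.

Now I run pop, and see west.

I call move using dir='east', giving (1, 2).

I use pop(), → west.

I use move using dir='east', — result: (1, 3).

Next I call pop(), yielding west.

I invoke move using dir='east', → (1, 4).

I try pop, yielding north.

I invoke move using dir='south', giving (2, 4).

I try pop, which returns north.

I call move using dir='south', and observe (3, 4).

I run sense using dir='east', and get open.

I run push using x='east', and see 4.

I use move using dir='east', and see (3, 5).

I use sense using dir='south', and get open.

I call push using x='south', and get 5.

Calling move using dir='south', → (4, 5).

I invoke pop, and see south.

I use move using dir='north', → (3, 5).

I invoke pop, and get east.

I use move using dir='west', and observe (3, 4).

I invoke pop(), yielding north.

Calling move using dir='south', and see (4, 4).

I run pop, giving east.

I use move using dir='west', — result: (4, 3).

I run sense using dir='west', giving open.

Then push using x='west', and get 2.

Next I call move using dir='west', giving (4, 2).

Next I call sense using dir='north', : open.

I call push using x='north', — result: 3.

Then move using dir='north', : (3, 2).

I call pop(), which returns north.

Now I run move using dir='south', : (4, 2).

Invoking sense using dir='west', and see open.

I try push using x='west', : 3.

I try move using dir='west', and get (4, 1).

I invoke sense using dir='west', and see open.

Using push using x='west', and see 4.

I call move using dir='west', → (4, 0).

I call sense using dir='north', yielding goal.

Using move using dir='north', yielding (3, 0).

Answer: (3, 0)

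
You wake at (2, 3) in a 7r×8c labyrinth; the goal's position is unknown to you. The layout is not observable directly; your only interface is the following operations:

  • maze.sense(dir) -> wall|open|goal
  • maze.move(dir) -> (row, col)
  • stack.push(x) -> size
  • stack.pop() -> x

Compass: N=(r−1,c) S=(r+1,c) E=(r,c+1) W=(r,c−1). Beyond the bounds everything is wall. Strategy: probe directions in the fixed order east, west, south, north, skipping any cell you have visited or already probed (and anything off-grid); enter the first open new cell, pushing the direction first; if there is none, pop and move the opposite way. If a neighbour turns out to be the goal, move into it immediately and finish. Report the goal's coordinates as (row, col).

// sense(dir=east) => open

// push(x=east) => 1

// move(dir=east) => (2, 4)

// sense(dir=east) => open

// push(x=east) => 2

// move(dir=east) => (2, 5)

// sense(dir=east) => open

// push(x=east) => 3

// move(dir=east) => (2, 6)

// sense(dir=east) => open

// push(x=east) => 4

// move(dir=east) => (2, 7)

// sense(dir=south) => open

// push(x=south) => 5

// move(dir=south) => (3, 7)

// sense(dir=west) => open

// push(x=west) => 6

// move(dir=west) => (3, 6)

// sense(dir=west) => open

// push(x=west) => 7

// move(dir=west) => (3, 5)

// sense(dir=west) => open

// push(x=west) => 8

// move(dir=west) => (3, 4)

// sense(dir=west) => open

// push(x=west) => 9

// move(dir=west) => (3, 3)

// sense(dir=west) => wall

// sense(dir=south) => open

// push(x=south) => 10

// move(dir=south) => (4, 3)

// sense(dir=east) => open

// push(x=east) => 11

// move(dir=east) => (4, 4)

// sense(dir=east) => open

// push(x=east) => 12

// move(dir=east) => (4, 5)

// sense(dir=east) => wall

// sense(dir=south) => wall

// pop() => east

// move(dir=west) => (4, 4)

// sense(dir=south) => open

// push(x=south) => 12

// move(dir=south) => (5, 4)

// sense(dir=west) => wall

// sense(dir=south) => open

// push(x=south) => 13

// move(dir=south) => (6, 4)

// sense(dir=east) => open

// push(x=east) => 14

// move(dir=east) => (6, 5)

// sense(dir=east) => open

// push(x=east) => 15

// move(dir=east) => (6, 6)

// sense(dir=east) => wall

// sense(dir=north) => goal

// move(dir=north) => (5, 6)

Answer: (5, 6)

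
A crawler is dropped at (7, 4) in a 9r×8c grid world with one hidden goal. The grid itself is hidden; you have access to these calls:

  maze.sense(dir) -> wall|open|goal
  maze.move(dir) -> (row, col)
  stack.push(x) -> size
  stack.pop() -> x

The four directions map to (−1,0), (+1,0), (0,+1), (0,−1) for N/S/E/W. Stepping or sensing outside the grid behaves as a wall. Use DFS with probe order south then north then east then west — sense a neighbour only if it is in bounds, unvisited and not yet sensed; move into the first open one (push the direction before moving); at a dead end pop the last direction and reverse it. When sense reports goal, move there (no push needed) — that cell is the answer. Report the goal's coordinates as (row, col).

Act: maze.sense[dir: south]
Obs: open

Act: stack.push[x: south]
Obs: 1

Act: maze.move[dir: south]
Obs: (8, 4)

Act: maze.sense[dir: east]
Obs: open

Act: stack.push[x: east]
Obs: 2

Act: maze.move[dir: east]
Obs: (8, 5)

Act: maze.sense[dir: north]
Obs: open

Act: stack.push[x: north]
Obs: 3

Act: maze.move[dir: north]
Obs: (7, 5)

Act: maze.sense[dir: north]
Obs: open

Act: stack.push[x: north]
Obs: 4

Act: maze.move[dir: north]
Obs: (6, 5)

Act: maze.sense[dir: north]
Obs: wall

Act: maze.sense[dir: east]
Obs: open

Act: stack.push[x: east]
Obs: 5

Act: maze.move[dir: east]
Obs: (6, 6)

Act: maze.sense[dir: south]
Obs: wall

Act: maze.sense[dir: north]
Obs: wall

Act: maze.sense[dir: east]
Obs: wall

Act: stack.pop[]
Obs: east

Act: maze.move[dir: west]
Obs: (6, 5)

Act: maze.sense[dir: west]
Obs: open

Act: stack.push[x: west]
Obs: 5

Act: maze.move[dir: west]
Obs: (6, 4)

Act: maze.sense[dir: north]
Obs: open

Act: stack.push[x: north]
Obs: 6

Act: maze.move[dir: north]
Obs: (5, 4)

Act: maze.sense[dir: north]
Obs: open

Act: stack.push[x: north]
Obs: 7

Act: maze.move[dir: north]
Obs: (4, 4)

Act: maze.sense[dir: north]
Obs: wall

Act: maze.sense[dir: east]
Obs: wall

Act: maze.sense[dir: west]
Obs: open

Act: stack.push[x: west]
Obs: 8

Act: maze.move[dir: west]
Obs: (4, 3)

Act: maze.sense[dir: south]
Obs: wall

Act: maze.sense[dir: north]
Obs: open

Act: stack.push[x: north]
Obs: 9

Act: maze.move[dir: north]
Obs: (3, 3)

Act: maze.sense[dir: north]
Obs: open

Act: stack.push[x: north]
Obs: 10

Act: maze.move[dir: north]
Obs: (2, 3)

Act: maze.sense[dir: north]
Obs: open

Act: stack.push[x: north]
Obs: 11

Act: maze.move[dir: north]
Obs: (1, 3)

Act: maze.sense[dir: north]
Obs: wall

Act: maze.sense[dir: east]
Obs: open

Act: stack.push[x: east]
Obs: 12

Act: maze.move[dir: east]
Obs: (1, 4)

Act: maze.sense[dir: south]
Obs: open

Act: stack.push[x: south]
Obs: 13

Act: maze.move[dir: south]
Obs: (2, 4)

Act: maze.sense[dir: east]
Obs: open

Act: stack.push[x: east]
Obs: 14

Act: maze.move[dir: east]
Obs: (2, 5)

Act: maze.sense[dir: south]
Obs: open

Act: stack.push[x: south]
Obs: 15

Act: maze.move[dir: south]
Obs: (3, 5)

Act: maze.sense[dir: east]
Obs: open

Act: stack.push[x: east]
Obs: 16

Act: maze.move[dir: east]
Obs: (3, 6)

Act: maze.sense[dir: south]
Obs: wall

Act: maze.sense[dir: north]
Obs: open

Act: stack.push[x: north]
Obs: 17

Act: maze.move[dir: north]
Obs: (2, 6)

Act: maze.sense[dir: north]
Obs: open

Act: stack.push[x: north]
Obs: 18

Act: maze.move[dir: north]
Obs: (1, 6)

Act: maze.sense[dir: north]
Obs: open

Act: stack.push[x: north]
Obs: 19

Act: maze.move[dir: north]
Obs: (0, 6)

Act: maze.sense[dir: east]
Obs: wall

Act: maze.sense[dir: west]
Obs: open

Act: stack.push[x: west]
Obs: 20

Act: maze.move[dir: west]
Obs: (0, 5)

Act: maze.sense[dir: south]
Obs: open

Act: stack.push[x: south]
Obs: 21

Act: maze.move[dir: south]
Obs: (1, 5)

Act: stack.pop[]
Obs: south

Act: maze.move[dir: north]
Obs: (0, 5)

Act: maze.sense[dir: west]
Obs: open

Act: stack.push[x: west]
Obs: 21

Act: maze.move[dir: west]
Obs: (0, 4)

Act: stack.pop[]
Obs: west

Act: maze.move[dir: east]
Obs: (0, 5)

Act: stack.pop[]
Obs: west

Act: maze.move[dir: east]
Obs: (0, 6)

Act: stack.pop[]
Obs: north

Act: maze.move[dir: south]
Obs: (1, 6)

Act: maze.sense[dir: east]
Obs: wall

Act: stack.pop[]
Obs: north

Act: maze.move[dir: south]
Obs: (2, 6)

Act: maze.sense[dir: east]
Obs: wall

Act: stack.pop[]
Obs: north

Act: maze.move[dir: south]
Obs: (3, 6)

Act: maze.sense[dir: east]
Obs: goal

Act: maze.move[dir: east]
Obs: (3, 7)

Answer: (3, 7)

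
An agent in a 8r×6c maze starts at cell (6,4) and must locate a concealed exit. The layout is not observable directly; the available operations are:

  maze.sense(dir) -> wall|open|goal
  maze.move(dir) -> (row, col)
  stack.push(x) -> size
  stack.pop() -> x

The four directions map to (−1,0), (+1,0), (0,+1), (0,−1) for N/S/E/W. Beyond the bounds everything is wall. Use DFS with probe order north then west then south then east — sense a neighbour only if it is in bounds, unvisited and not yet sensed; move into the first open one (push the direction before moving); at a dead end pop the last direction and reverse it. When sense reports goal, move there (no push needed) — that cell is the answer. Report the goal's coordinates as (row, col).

Then sense on dir='north', and see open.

Next I call push on x='north', and observe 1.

I use move on dir='north', giving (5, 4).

I call sense on dir='north', which returns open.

I use push on x='north', : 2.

Invoking move on dir='north', giving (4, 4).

Using sense on dir='north', giving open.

Using push on x='north', and get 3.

Then move on dir='north', and observe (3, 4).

I invoke sense on dir='north', : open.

I run push on x='north', and get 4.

Then move on dir='north', which returns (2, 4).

Next I call sense on dir='north', and see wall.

I call sense on dir='west', and see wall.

I try sense on dir='east', — result: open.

Invoking push on x='east', — result: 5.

Now I run move on dir='east', and see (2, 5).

I run sense on dir='north', yielding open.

Next I call push on x='north', : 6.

I invoke move on dir='north', : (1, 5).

I invoke sense on dir='north', → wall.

Now I run pop, giving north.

I use move on dir='south', : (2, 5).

Now I run sense on dir='south', and see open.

Calling push on x='south', — result: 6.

Using move on dir='south', : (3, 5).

Now I run sense on dir='south', and see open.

I use push on x='south', which returns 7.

Next I call move on dir='south', and observe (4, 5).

I use sense on dir='south', yielding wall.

Next I call pop, yielding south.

I invoke move on dir='north', → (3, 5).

Calling pop(), and get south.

Next I call move on dir='north', : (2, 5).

I call pop(), and get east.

I call move on dir='west', and observe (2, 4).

Using pop, and observe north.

Calling move on dir='south', and observe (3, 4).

Calling sense on dir='west', — result: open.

I call push on x='west', giving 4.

I try move on dir='west', which returns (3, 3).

Using sense on dir='west', giving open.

Next I call push on x='west', and get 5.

I use move on dir='west', and observe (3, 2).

I use sense on dir='north', — result: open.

I try push on x='north', and observe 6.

Next I call move on dir='north', → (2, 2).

Then sense on dir='north', and observe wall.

I use sense on dir='west', : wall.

Invoking pop(), — result: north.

Now I run move on dir='south', → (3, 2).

Invoking sense on dir='west', — result: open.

I call push on x='west', giving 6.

Next I call move on dir='west', and observe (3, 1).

I use sense on dir='west', yielding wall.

I run sense on dir='south', and get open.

I run push on x='south', and observe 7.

Then move on dir='south', and get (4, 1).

I invoke sense on dir='west', : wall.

Calling sense on dir='south', and see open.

Now I run push on x='south', which returns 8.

Then move on dir='south', and see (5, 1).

Using sense on dir='west', yielding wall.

I call sense on dir='south', → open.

I use push on x='south', — result: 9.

Next I call move on dir='south', → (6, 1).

Invoking sense on dir='west', — result: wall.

I run sense on dir='south', → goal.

Next I call move on dir='south', — result: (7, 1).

Answer: (7, 1)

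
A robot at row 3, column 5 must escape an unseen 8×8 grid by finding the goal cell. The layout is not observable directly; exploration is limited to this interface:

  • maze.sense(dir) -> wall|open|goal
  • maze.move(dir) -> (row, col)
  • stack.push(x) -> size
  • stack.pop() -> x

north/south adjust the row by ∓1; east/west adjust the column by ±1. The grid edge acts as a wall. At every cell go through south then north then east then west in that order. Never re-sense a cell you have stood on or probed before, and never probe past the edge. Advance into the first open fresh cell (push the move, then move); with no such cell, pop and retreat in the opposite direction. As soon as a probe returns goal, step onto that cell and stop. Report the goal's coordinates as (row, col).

! maze.sense(dir→south) -> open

! stack.push(x→south) -> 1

! maze.move(dir→south) -> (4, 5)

! maze.sense(dir→south) -> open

! stack.push(x→south) -> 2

! maze.move(dir→south) -> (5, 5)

! maze.sense(dir→south) -> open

! stack.push(x→south) -> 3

! maze.move(dir→south) -> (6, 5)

! maze.sense(dir→south) -> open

! stack.push(x→south) -> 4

! maze.move(dir→south) -> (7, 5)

! maze.sense(dir→east) -> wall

! maze.sense(dir→west) -> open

! stack.push(x→west) -> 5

! maze.move(dir→west) -> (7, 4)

! maze.sense(dir→north) -> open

! stack.push(x→north) -> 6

! maze.move(dir→north) -> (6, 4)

! maze.sense(dir→north) -> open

! stack.push(x→north) -> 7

! maze.move(dir→north) -> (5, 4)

! maze.sense(dir→north) -> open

! stack.push(x→north) -> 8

! maze.move(dir→north) -> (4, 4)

! maze.sense(dir→north) -> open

! stack.push(x→north) -> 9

! maze.move(dir→north) -> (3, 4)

! maze.sense(dir→north) -> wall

! maze.sense(dir→west) -> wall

! stack.pop() -> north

! maze.move(dir→south) -> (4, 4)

! maze.sense(dir→west) -> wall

! stack.pop() -> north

! maze.move(dir→south) -> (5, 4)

! maze.sense(dir→west) -> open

! stack.push(x→west) -> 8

! maze.move(dir→west) -> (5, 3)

! maze.sense(dir→south) -> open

! stack.push(x→south) -> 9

! maze.move(dir→south) -> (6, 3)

! maze.sense(dir→south) -> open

! stack.push(x→south) -> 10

! maze.move(dir→south) -> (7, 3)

! maze.sense(dir→west) -> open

! stack.push(x→west) -> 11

! maze.move(dir→west) -> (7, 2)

! maze.sense(dir→north) -> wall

! maze.sense(dir→west) -> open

! stack.push(x→west) -> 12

! maze.move(dir→west) -> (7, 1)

! maze.sense(dir→north) -> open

! stack.push(x→north) -> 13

! maze.move(dir→north) -> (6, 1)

! maze.sense(dir→north) -> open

! stack.push(x→north) -> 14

! maze.move(dir→north) -> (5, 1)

! maze.sense(dir→north) -> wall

! maze.sense(dir→east) -> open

! stack.push(x→east) -> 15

! maze.move(dir→east) -> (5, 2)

! maze.sense(dir→north) -> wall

! stack.pop() -> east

! maze.move(dir→west) -> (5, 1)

! maze.sense(dir→west) -> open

! stack.push(x→west) -> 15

! maze.move(dir→west) -> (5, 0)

! maze.sense(dir→south) -> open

! stack.push(x→south) -> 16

! maze.move(dir→south) -> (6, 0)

! maze.sense(dir→south) -> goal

! maze.move(dir→south) -> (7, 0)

Answer: (7, 0)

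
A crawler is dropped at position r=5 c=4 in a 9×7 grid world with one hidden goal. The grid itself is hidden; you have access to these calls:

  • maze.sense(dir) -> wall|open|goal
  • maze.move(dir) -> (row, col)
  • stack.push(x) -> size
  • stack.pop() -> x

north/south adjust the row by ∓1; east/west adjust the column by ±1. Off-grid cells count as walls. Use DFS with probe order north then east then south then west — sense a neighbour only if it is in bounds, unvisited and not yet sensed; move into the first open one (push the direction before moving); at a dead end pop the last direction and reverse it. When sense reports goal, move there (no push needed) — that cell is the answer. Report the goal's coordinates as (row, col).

→ maze.sense(dir=north)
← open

→ stack.push(x=north)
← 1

→ maze.move(dir=north)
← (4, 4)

→ maze.sense(dir=north)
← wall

→ maze.sense(dir=east)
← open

→ stack.push(x=east)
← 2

→ maze.move(dir=east)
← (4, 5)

→ maze.sense(dir=north)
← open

→ stack.push(x=north)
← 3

→ maze.move(dir=north)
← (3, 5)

→ maze.sense(dir=north)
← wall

→ maze.sense(dir=east)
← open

→ stack.push(x=east)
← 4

→ maze.move(dir=east)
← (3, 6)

→ maze.sense(dir=north)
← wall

→ maze.sense(dir=south)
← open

→ stack.push(x=south)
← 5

→ maze.move(dir=south)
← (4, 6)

→ maze.sense(dir=south)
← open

→ stack.push(x=south)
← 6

→ maze.move(dir=south)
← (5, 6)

→ maze.sense(dir=south)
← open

→ stack.push(x=south)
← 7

→ maze.move(dir=south)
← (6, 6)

→ maze.sense(dir=south)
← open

→ stack.push(x=south)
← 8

→ maze.move(dir=south)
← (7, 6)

→ maze.sense(dir=south)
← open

→ stack.push(x=south)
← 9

→ maze.move(dir=south)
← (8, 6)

→ maze.sense(dir=west)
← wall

→ stack.pop()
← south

→ maze.move(dir=north)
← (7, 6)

→ maze.sense(dir=west)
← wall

→ stack.pop()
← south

→ maze.move(dir=north)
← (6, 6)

→ maze.sense(dir=west)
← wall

→ stack.pop()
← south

→ maze.move(dir=north)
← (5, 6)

→ maze.sense(dir=west)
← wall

→ stack.pop()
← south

→ maze.move(dir=north)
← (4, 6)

→ stack.pop()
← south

→ maze.move(dir=north)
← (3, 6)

→ stack.pop()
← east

→ maze.move(dir=west)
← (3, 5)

→ stack.pop()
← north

→ maze.move(dir=south)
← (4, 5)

→ stack.pop()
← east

→ maze.move(dir=west)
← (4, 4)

→ maze.sense(dir=west)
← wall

→ stack.pop()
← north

→ maze.move(dir=south)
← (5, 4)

→ maze.sense(dir=south)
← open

→ stack.push(x=south)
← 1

→ maze.move(dir=south)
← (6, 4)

→ maze.sense(dir=south)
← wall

→ maze.sense(dir=west)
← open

→ stack.push(x=west)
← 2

→ maze.move(dir=west)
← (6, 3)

→ maze.sense(dir=north)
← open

→ stack.push(x=north)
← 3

→ maze.move(dir=north)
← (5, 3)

→ maze.sense(dir=west)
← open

→ stack.push(x=west)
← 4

→ maze.move(dir=west)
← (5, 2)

→ maze.sense(dir=north)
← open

→ stack.push(x=north)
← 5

→ maze.move(dir=north)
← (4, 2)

→ maze.sense(dir=north)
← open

→ stack.push(x=north)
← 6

→ maze.move(dir=north)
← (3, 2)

→ maze.sense(dir=north)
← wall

→ maze.sense(dir=east)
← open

→ stack.push(x=east)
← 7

→ maze.move(dir=east)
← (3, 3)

→ maze.sense(dir=north)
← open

→ stack.push(x=north)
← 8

→ maze.move(dir=north)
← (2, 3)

→ maze.sense(dir=north)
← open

→ stack.push(x=north)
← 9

→ maze.move(dir=north)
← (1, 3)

→ maze.sense(dir=north)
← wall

→ maze.sense(dir=east)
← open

→ stack.push(x=east)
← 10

→ maze.move(dir=east)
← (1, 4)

→ maze.sense(dir=north)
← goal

→ maze.move(dir=north)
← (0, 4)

Answer: (0, 4)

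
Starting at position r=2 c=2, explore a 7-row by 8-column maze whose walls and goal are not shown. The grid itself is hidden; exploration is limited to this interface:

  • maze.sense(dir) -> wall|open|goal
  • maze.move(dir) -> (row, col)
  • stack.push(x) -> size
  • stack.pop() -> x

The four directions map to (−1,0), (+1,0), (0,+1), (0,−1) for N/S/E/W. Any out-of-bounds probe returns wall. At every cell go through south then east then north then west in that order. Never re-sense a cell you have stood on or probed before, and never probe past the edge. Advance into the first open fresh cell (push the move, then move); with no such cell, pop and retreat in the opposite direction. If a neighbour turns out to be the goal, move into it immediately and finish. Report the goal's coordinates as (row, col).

I invoke maze.sense on south, and get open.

I run stack.push on south, yielding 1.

Now I run maze.move on south, — result: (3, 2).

Calling maze.sense on south, and observe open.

I use stack.push on south, : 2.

I call maze.move on south, → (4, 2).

Next I call maze.sense on south, and observe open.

I invoke stack.push on south, yielding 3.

I run maze.move on south, and get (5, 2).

Now I run maze.sense on south, → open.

I use stack.push on south, — result: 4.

Using maze.move on south, which returns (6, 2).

Calling maze.sense on east, which returns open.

Now I run stack.push on east, and get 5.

Next I call maze.move on east, : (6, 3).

I run maze.sense on east, → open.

I run stack.push on east, and see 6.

Calling maze.move on east, and observe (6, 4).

I try maze.sense on east, giving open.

I invoke stack.push on east, — result: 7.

I call maze.move on east, and get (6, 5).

Invoking maze.sense on east, : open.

I invoke stack.push on east, → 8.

I run maze.move on east, → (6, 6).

I invoke maze.sense on east, which returns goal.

Using maze.move on east, giving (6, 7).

Answer: (6, 7)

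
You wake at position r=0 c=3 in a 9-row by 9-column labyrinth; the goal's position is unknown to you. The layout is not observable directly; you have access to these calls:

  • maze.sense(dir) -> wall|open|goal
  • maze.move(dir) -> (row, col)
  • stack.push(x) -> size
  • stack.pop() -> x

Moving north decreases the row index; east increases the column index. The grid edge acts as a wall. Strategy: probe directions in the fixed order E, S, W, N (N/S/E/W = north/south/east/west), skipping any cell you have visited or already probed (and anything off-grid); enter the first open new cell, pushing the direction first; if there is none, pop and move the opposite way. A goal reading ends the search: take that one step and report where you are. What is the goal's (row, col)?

> maze.sense dir='east'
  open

> stack.push x='east'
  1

> maze.move dir='east'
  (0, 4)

> maze.sense dir='east'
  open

> stack.push x='east'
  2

> maze.move dir='east'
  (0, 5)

> maze.sense dir='east'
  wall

> maze.sense dir='south'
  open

> stack.push x='south'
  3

> maze.move dir='south'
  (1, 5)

> maze.sense dir='east'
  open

> stack.push x='east'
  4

> maze.move dir='east'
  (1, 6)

> maze.sense dir='east'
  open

> stack.push x='east'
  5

> maze.move dir='east'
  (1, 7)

> maze.sense dir='east'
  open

> stack.push x='east'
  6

> maze.move dir='east'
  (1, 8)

> maze.sense dir='south'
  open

> stack.push x='south'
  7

> maze.move dir='south'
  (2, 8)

> maze.sense dir='south'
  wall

> maze.sense dir='west'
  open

> stack.push x='west'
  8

> maze.move dir='west'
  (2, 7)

> maze.sense dir='south'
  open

> stack.push x='south'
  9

> maze.move dir='south'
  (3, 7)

> maze.sense dir='south'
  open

> stack.push x='south'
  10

> maze.move dir='south'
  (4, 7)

> maze.sense dir='east'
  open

> stack.push x='east'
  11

> maze.move dir='east'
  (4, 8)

> maze.sense dir='south'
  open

> stack.push x='south'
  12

> maze.move dir='south'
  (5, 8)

> maze.sense dir='south'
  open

> stack.push x='south'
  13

> maze.move dir='south'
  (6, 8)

> maze.sense dir='south'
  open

> stack.push x='south'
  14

> maze.move dir='south'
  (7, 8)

> maze.sense dir='south'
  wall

> maze.sense dir='west'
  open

> stack.push x='west'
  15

> maze.move dir='west'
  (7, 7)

> maze.sense dir='south'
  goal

> maze.move dir='south'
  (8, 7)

Answer: (8, 7)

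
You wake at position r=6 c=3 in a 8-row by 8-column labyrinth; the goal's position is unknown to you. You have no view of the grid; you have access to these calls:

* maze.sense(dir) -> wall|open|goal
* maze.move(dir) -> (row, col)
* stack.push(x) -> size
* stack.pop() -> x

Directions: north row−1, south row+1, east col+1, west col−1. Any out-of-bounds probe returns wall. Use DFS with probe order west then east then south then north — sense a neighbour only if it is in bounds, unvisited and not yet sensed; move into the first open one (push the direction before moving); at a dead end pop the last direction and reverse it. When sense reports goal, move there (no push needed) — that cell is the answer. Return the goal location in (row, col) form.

> sense west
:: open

> push west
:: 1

> move west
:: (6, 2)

> sense west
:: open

> push west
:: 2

> move west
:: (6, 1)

> sense west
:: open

> push west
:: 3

> move west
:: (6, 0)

> sense south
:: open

> push south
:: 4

> move south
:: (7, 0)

> sense east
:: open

> push east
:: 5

> move east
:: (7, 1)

> sense east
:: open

> push east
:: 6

> move east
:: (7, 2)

> sense east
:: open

> push east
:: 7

> move east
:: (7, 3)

> sense east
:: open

> push east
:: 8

> move east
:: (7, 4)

> sense east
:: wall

> sense north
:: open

> push north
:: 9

> move north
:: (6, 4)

> sense east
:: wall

> sense north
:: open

> push north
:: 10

> move north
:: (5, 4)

> sense west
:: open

> push west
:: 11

> move west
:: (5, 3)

> sense west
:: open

> push west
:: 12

> move west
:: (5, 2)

> sense west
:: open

> push west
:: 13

> move west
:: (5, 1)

> sense west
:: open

> push west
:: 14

> move west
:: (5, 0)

> sense north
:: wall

> pop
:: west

> move east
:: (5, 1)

> sense north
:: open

> push north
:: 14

> move north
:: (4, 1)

> sense east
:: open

> push east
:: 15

> move east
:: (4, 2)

> sense east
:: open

> push east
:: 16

> move east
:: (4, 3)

> sense east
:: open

> push east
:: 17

> move east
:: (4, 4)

> sense east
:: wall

> sense north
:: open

> push north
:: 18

> move north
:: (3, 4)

> sense west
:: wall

> sense east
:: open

> push east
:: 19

> move east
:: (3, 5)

> sense east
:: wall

> sense north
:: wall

> pop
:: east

> move west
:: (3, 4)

> sense north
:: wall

> pop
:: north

> move south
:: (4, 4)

> pop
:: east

> move west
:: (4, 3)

> pop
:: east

> move west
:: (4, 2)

> sense north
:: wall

> pop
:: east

> move west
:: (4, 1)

> sense north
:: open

> push north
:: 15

> move north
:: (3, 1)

> sense west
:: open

> push west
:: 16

> move west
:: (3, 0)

> sense north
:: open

> push north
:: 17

> move north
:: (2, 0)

> sense east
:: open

> push east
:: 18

> move east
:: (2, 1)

> sense east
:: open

> push east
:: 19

> move east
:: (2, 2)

> sense east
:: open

> push east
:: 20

> move east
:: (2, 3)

> sense north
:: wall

> pop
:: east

> move west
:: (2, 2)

> sense north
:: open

> push north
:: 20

> move north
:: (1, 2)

> sense west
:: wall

> sense north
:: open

> push north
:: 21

> move north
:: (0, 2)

> sense west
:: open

> push west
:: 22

> move west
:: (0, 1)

> sense west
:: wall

> pop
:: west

> move east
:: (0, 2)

> sense east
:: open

> push east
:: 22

> move east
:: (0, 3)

> sense east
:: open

> push east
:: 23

> move east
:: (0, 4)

> sense east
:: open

> push east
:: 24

> move east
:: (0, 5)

> sense east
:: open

> push east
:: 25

> move east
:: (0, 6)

> sense east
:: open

> push east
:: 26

> move east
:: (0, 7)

> sense south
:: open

> push south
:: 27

> move south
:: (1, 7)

> sense west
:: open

> push west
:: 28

> move west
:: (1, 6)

> sense west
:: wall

> sense south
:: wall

> pop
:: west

> move east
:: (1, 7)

> sense south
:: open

> push south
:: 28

> move south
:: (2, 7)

> sense south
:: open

> push south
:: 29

> move south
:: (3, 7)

> sense south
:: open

> push south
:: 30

> move south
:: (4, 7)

> sense west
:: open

> push west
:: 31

> move west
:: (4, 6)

> sense south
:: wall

> pop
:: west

> move east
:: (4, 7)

> sense south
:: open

> push south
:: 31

> move south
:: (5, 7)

> sense south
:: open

> push south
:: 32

> move south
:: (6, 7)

> sense west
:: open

> push west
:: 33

> move west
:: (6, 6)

> sense south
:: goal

> move south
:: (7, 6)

Answer: (7, 6)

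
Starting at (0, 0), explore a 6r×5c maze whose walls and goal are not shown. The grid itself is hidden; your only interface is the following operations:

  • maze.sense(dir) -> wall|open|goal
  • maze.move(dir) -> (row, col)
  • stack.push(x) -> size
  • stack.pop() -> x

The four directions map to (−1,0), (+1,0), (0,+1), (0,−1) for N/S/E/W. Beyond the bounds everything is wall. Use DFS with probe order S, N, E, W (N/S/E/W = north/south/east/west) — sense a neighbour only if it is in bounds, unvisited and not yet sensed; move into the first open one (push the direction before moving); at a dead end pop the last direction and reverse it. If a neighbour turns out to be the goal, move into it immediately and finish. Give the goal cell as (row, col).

Step: maze.sense[south]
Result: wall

Step: maze.sense[east]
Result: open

Step: stack.push[east]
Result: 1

Step: maze.move[east]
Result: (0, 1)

Step: maze.sense[south]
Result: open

Step: stack.push[south]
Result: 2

Step: maze.move[south]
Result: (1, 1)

Step: maze.sense[south]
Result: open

Step: stack.push[south]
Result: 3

Step: maze.move[south]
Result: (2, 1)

Step: maze.sense[south]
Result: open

Step: stack.push[south]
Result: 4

Step: maze.move[south]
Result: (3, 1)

Step: maze.sense[south]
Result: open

Step: stack.push[south]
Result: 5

Step: maze.move[south]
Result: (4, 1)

Step: maze.sense[south]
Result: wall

Step: maze.sense[east]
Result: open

Step: stack.push[east]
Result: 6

Step: maze.move[east]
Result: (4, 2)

Step: maze.sense[south]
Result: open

Step: stack.push[south]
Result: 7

Step: maze.move[south]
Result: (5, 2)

Step: maze.sense[east]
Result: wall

Step: stack.pop[]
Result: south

Step: maze.move[north]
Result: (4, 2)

Step: maze.sense[north]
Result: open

Step: stack.push[north]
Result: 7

Step: maze.move[north]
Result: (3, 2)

Step: maze.sense[north]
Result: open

Step: stack.push[north]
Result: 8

Step: maze.move[north]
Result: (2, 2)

Step: maze.sense[north]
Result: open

Step: stack.push[north]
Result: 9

Step: maze.move[north]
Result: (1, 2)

Step: maze.sense[north]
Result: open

Step: stack.push[north]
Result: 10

Step: maze.move[north]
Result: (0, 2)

Step: maze.sense[east]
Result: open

Step: stack.push[east]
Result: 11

Step: maze.move[east]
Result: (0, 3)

Step: maze.sense[south]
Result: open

Step: stack.push[south]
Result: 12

Step: maze.move[south]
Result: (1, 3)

Step: maze.sense[south]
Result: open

Step: stack.push[south]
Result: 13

Step: maze.move[south]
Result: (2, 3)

Step: maze.sense[south]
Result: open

Step: stack.push[south]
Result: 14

Step: maze.move[south]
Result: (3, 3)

Step: maze.sense[south]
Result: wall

Step: maze.sense[east]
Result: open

Step: stack.push[east]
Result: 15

Step: maze.move[east]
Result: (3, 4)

Step: maze.sense[south]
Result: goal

Step: maze.move[south]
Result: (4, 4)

Answer: (4, 4)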